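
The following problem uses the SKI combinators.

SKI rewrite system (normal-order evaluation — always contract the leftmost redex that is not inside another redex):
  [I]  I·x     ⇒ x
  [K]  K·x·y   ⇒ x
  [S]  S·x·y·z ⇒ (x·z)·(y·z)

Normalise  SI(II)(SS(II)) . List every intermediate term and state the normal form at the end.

Answer: normal form = S(SSI)(SSI)  (in 11 steps)

Working:
  start: SI(II)(SS(II))
  →1  I(SS(II))(II(SS(II)))
  →2  SS(II)(II(SS(II)))
  →3  S(II(SS(II)))(II(II(SS(II))))
  →4  S(I(SS(II)))(II(II(SS(II))))
  →5  S(SS(II))(II(II(SS(II))))
  →6  S(SSI)(II(II(SS(II))))
  →7  S(SSI)(I(II(SS(II))))
  →8  S(SSI)(II(SS(II)))
  →9  S(SSI)(I(SS(II)))
  →10  S(SSI)(SS(II))
  →11  S(SSI)(SSI)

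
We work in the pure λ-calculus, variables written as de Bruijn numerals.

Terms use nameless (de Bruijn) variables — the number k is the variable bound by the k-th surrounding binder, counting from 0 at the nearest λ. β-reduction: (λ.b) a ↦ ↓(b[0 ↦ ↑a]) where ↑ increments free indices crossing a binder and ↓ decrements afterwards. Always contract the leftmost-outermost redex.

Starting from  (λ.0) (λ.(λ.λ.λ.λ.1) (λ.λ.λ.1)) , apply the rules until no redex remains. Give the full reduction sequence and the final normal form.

  start: (λ.0) (λ.(λ.λ.λ.λ.1) (λ.λ.λ.1))
  →1  λ.(λ.λ.λ.λ.1) (λ.λ.λ.1)
  →2  λ.λ.λ.λ.1

Answer: normal form = λ.λ.λ.λ.1  (in 2 steps)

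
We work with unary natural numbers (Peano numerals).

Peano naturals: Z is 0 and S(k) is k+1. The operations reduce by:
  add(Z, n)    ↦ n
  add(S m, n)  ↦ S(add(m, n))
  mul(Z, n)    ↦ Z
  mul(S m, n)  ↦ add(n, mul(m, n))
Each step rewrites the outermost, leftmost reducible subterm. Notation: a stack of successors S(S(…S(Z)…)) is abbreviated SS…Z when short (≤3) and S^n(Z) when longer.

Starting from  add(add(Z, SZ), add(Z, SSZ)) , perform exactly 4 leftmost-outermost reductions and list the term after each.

Answer: after 4 steps: SSSZ

Derivation:
  start: add(add(Z, SZ), add(Z, SSZ))
  step 1: add(SZ, add(Z, SSZ))
  step 2: S(add(Z, add(Z, SSZ)))
  step 3: S(add(Z, SSZ))
  step 4: SSSZ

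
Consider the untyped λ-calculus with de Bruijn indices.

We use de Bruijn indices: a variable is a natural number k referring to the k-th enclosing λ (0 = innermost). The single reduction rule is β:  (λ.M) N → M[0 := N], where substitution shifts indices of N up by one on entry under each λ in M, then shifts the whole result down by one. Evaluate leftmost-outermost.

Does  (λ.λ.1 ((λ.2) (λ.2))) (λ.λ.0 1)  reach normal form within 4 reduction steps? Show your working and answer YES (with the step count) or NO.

Answer: YES — reaches normal form λ.λ.0 (λ.λ.0 1) in 3 ≤ 4 steps

Derivation:
  start: (λ.λ.1 ((λ.2) (λ.2))) (λ.λ.0 1)
  step 1: λ.(λ.λ.0 1) ((λ.λ.λ.0 1) (λ.λ.λ.0 1))
  step 2: λ.λ.0 ((λ.λ.λ.0 1) (λ.λ.λ.0 1))
  step 3: λ.λ.0 (λ.λ.0 1)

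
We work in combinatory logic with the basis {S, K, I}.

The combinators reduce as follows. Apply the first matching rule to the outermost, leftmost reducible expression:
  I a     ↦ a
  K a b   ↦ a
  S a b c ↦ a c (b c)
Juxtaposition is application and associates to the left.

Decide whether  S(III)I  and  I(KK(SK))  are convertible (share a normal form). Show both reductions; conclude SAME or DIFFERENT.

Term A:
  start: S(III)I
  →1  S(II)I
  →2  SII

Term B:
  start: I(KK(SK))
  →1  KK(SK)
  →2  K

Answer: DIFFERENT — A ⇓ SII, B ⇓ K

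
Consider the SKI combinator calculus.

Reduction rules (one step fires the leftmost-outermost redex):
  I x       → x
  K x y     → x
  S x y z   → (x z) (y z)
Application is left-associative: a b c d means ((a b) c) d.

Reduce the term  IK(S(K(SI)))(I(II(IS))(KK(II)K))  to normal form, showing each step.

  start: IK(S(K(SI)))(I(II(IS))(KK(II)K))
  →1  K(S(K(SI)))(I(II(IS))(KK(II)K))
  →2  S(K(SI))

Answer: normal form = S(K(SI))  (in 2 steps)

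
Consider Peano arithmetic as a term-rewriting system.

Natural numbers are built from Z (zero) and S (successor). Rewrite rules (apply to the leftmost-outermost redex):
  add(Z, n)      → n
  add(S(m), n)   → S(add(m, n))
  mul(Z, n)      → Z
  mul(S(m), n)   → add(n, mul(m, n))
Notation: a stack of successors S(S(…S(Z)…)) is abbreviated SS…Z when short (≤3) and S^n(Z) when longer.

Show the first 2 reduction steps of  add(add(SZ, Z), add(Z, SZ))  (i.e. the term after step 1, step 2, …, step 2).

  start: add(add(SZ, Z), add(Z, SZ))
  [1] add(S(add(Z, Z)), add(Z, SZ))
  [2] S(add(add(Z, Z), add(Z, SZ)))

Answer: after 2 steps: S(add(add(Z, Z), add(Z, SZ)))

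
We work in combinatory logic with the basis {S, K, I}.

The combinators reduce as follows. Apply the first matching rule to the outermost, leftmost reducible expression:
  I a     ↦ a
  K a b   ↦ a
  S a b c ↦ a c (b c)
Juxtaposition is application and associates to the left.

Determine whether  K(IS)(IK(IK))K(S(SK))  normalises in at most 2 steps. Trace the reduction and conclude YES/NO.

  start: K(IS)(IK(IK))K(S(SK))
  →1  ISK(S(SK))
  →2  SK(S(SK))

Answer: YES — reaches normal form SK(S(SK)) in 2 ≤ 2 steps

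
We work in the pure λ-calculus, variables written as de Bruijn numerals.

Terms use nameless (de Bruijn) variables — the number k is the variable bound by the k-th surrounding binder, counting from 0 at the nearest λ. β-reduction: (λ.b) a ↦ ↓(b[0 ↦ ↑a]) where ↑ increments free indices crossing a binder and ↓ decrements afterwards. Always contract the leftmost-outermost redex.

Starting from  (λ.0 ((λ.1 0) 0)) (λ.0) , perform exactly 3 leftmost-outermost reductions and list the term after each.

  start: (λ.0 ((λ.1 0) 0)) (λ.0)
  →1  (λ.0) ((λ.(λ.0) 0) (λ.0))
  →2  (λ.(λ.0) 0) (λ.0)
  →3  (λ.0) (λ.0)

Answer: after 3 steps: (λ.0) (λ.0)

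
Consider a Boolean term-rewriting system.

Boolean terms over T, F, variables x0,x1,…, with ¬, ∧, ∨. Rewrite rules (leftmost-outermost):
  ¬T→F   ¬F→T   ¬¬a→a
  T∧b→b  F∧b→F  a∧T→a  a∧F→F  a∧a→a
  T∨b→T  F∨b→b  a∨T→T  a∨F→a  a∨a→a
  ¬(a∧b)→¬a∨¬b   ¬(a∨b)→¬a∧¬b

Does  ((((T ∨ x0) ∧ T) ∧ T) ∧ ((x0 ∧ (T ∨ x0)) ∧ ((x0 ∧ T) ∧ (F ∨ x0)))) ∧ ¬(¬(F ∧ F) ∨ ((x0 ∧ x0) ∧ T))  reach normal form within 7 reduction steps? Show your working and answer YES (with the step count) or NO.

  start: ((((T ∨ x0) ∧ T) ∧ T) ∧ ((x0 ∧ (T ∨ x0)) ∧ ((x0 ∧ T) ∧ (F ∨ x0)))) ∧ ¬(¬(F ∧ F) ∨ ((x0 ∧ x0) ∧ T))
  [1] (((T ∨ x0) ∧ T) ∧ ((x0 ∧ (T ∨ x0)) ∧ ((x0 ∧ T) ∧ (F ∨ x0)))) ∧ ¬(¬(F ∧ F) ∨ ((x0 ∧ x0) ∧ T))
  [2] ((T ∨ x0) ∧ ((x0 ∧ (T ∨ x0)) ∧ ((x0 ∧ T) ∧ (F ∨ x0)))) ∧ ¬(¬(F ∧ F) ∨ ((x0 ∧ x0) ∧ T))
  [3] (T ∧ ((x0 ∧ (T ∨ x0)) ∧ ((x0 ∧ T) ∧ (F ∨ x0)))) ∧ ¬(¬(F ∧ F) ∨ ((x0 ∧ x0) ∧ T))
  [4] ((x0 ∧ (T ∨ x0)) ∧ ((x0 ∧ T) ∧ (F ∨ x0))) ∧ ¬(¬(F ∧ F) ∨ ((x0 ∧ x0) ∧ T))
  [5] ((x0 ∧ T) ∧ ((x0 ∧ T) ∧ (F ∨ x0))) ∧ ¬(¬(F ∧ F) ∨ ((x0 ∧ x0) ∧ T))
  [6] (x0 ∧ ((x0 ∧ T) ∧ (F ∨ x0))) ∧ ¬(¬(F ∧ F) ∨ ((x0 ∧ x0) ∧ T))
  [7] (x0 ∧ (x0 ∧ (F ∨ x0))) ∧ ¬(¬(F ∧ F) ∨ ((x0 ∧ x0) ∧ T))

Answer: NO — after 7 steps the term is (x0 ∧ (x0 ∧ (F ∨ x0))) ∧ ¬(¬(F ∧ F) ∨ ((x0 ∧ x0) ∧ T)), not yet normal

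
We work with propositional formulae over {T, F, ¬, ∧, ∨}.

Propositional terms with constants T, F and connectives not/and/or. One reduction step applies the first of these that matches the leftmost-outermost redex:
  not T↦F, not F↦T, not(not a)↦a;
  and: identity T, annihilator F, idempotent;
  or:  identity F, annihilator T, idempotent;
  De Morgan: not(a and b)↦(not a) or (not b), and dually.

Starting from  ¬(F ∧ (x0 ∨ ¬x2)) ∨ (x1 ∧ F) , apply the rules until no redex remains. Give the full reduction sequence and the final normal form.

  start: ¬(F ∧ (x0 ∨ ¬x2)) ∨ (x1 ∧ F)
  →1  (¬F ∨ ¬(x0 ∨ ¬x2)) ∨ (x1 ∧ F)
  →2  (T ∨ ¬(x0 ∨ ¬x2)) ∨ (x1 ∧ F)
  →3  T ∨ (x1 ∧ F)
  →4  T

Answer: normal form = T  (in 4 steps)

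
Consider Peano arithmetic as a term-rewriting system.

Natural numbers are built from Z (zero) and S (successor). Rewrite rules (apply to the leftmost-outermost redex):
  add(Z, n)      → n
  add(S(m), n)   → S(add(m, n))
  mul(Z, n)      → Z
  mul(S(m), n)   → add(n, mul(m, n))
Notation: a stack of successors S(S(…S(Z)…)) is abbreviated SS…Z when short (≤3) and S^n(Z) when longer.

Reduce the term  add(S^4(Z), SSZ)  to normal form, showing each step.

Answer: normal form = S^6(Z)  (in 5 steps)

Derivation:
  start: add(S^4(Z), SSZ)
  [1] S(add(SSSZ, SSZ))
  [2] S(S(add(SSZ, SSZ)))
  [3] S(S(S(add(SZ, SSZ))))
  [4] S(S(S(S(add(Z, SSZ)))))
  [5] S^6(Z)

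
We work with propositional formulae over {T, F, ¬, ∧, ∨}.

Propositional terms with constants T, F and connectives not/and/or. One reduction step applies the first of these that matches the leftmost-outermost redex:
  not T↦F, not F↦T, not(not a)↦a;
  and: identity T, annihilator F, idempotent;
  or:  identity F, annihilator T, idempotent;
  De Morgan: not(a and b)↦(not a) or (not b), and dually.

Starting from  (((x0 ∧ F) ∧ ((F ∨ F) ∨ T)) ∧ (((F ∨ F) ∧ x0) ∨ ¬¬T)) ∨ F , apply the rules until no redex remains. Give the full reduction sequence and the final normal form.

  start: (((x0 ∧ F) ∧ ((F ∨ F) ∨ T)) ∧ (((F ∨ F) ∧ x0) ∨ ¬¬T)) ∨ F
  →1  ((x0 ∧ F) ∧ ((F ∨ F) ∨ T)) ∧ (((F ∨ F) ∧ x0) ∨ ¬¬T)
  →2  (F ∧ ((F ∨ F) ∨ T)) ∧ (((F ∨ F) ∧ x0) ∨ ¬¬T)
  →3  F ∧ (((F ∨ F) ∧ x0) ∨ ¬¬T)
  →4  F

Answer: normal form = F  (in 4 steps)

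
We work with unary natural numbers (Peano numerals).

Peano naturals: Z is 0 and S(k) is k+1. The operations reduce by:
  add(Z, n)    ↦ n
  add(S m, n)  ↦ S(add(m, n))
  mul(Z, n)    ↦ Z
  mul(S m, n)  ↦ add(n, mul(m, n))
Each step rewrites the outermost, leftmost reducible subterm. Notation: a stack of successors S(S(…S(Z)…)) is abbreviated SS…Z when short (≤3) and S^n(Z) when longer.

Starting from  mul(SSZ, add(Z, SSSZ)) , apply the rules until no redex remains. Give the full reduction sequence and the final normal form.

  start: mul(SSZ, add(Z, SSSZ))
  [1] add(add(Z, SSSZ), mul(SZ, add(Z, SSSZ)))
  [2] add(SSSZ, mul(SZ, add(Z, SSSZ)))
  [3] S(add(SSZ, mul(SZ, add(Z, SSSZ))))
  [4] S(S(add(SZ, mul(SZ, add(Z, SSSZ)))))
  [5] S(S(S(add(Z, mul(SZ, add(Z, SSSZ))))))
  [6] S(S(S(mul(SZ, add(Z, SSSZ)))))
  [7] S(S(S(add(add(Z, SSSZ), mul(Z, add(Z, SSSZ))))))
  [8] S(S(S(add(SSSZ, mul(Z, add(Z, SSSZ))))))
  [9] S(S(S(S(add(SSZ, mul(Z, add(Z, SSSZ)))))))
  [10] S(S(S(S(S(add(SZ, mul(Z, add(Z, SSSZ))))))))
  [11] S(S(S(S(S(S(add(Z, mul(Z, add(Z, SSSZ)))))))))
  [12] S(S(S(S(S(S(mul(Z, add(Z, SSSZ))))))))
  [13] S^6(Z)

Answer: normal form = S^6(Z)  (in 13 steps)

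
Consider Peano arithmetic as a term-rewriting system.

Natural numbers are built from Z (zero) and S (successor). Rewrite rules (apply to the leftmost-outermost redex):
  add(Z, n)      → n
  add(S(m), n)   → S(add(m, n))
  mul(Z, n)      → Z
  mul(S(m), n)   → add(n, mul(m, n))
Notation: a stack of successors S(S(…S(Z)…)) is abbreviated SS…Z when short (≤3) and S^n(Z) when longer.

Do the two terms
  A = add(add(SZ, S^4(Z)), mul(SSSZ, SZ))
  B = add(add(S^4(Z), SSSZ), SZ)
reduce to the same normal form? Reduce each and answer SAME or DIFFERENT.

Term A:
  start: add(add(SZ, S^4(Z)), mul(SSSZ, SZ))
  step 1: add(S(add(Z, S^4(Z))), mul(SSSZ, SZ))
  step 2: S(add(add(Z, S^4(Z)), mul(SSSZ, SZ)))
  step 3: S(add(S^4(Z), mul(SSSZ, SZ)))
  step 4: S(S(add(SSSZ, mul(SSSZ, SZ))))
  step 5: S(S(S(add(SSZ, mul(SSSZ, SZ)))))
  step 6: S(S(S(S(add(SZ, mul(SSSZ, SZ))))))
  step 7: S(S(S(S(S(add(Z, mul(SSSZ, SZ)))))))
  step 8: S(S(S(S(S(mul(SSSZ, SZ))))))
  step 9: S(S(S(S(S(add(SZ, mul(SSZ, SZ)))))))
  step 10: S(S(S(S(S(S(add(Z, mul(SSZ, SZ))))))))
  step 11: S(S(S(S(S(S(mul(SSZ, SZ)))))))
  step 12: S(S(S(S(S(S(add(SZ, mul(SZ, SZ))))))))
  step 13: S(S(S(S(S(S(S(add(Z, mul(SZ, SZ)))))))))
  step 14: S(S(S(S(S(S(S(mul(SZ, SZ))))))))
  step 15: S(S(S(S(S(S(S(add(SZ, mul(Z, SZ)))))))))
  step 16: S(S(S(S(S(S(S(S(add(Z, mul(Z, SZ))))))))))
  step 17: S(S(S(S(S(S(S(S(mul(Z, SZ)))))))))
  step 18: S^8(Z)

Term B:
  start: add(add(S^4(Z), SSSZ), SZ)
  step 1: add(S(add(SSSZ, SSSZ)), SZ)
  step 2: S(add(add(SSSZ, SSSZ), SZ))
  step 3: S(add(S(add(SSZ, SSSZ)), SZ))
  step 4: S(S(add(add(SSZ, SSSZ), SZ)))
  step 5: S(S(add(S(add(SZ, SSSZ)), SZ)))
  step 6: S(S(S(add(add(SZ, SSSZ), SZ))))
  step 7: S(S(S(add(S(add(Z, SSSZ)), SZ))))
  step 8: S(S(S(S(add(add(Z, SSSZ), SZ)))))
  step 9: S(S(S(S(add(SSSZ, SZ)))))
  step 10: S(S(S(S(S(add(SSZ, SZ))))))
  step 11: S(S(S(S(S(S(add(SZ, SZ)))))))
  step 12: S(S(S(S(S(S(S(add(Z, SZ))))))))
  step 13: S^8(Z)

Answer: SAME — A ⇓ S^8(Z), B ⇓ S^8(Z)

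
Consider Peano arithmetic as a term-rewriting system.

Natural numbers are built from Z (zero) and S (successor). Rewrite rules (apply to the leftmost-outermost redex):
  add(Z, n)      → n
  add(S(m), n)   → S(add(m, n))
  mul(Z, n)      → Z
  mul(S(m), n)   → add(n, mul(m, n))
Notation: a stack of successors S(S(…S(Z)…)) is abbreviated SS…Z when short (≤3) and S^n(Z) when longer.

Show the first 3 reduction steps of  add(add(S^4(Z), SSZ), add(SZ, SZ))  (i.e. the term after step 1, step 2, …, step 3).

Answer: after 3 steps: S(add(S(add(SSZ, SSZ)), add(SZ, SZ)))

Derivation:
  start: add(add(S^4(Z), SSZ), add(SZ, SZ))
  [1] add(S(add(SSSZ, SSZ)), add(SZ, SZ))
  [2] S(add(add(SSSZ, SSZ), add(SZ, SZ)))
  [3] S(add(S(add(SSZ, SSZ)), add(SZ, SZ)))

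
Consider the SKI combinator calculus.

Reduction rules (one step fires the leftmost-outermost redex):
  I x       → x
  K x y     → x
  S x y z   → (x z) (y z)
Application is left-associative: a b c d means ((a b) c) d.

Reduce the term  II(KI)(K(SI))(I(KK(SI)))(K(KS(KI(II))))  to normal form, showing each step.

Answer: normal form = K(KS)  (in 7 steps)

Reduction:
  start: II(KI)(K(SI))(I(KK(SI)))(K(KS(KI(II))))
  step 1: I(KI)(K(SI))(I(KK(SI)))(K(KS(KI(II))))
  step 2: KI(K(SI))(I(KK(SI)))(K(KS(KI(II))))
  step 3: I(I(KK(SI)))(K(KS(KI(II))))
  step 4: I(KK(SI))(K(KS(KI(II))))
  step 5: KK(SI)(K(KS(KI(II))))
  step 6: K(K(KS(KI(II))))
  step 7: K(KS)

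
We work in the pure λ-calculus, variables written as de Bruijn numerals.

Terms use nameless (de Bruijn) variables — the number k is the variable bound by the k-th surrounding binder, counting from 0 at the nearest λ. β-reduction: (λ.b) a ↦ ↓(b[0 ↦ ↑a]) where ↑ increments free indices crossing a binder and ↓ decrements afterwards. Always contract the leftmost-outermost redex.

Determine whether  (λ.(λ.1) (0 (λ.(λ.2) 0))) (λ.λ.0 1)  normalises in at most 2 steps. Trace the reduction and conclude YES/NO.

Answer: YES — reaches normal form λ.λ.0 1 in 2 ≤ 2 steps

Working:
  start: (λ.(λ.1) (0 (λ.(λ.2) 0))) (λ.λ.0 1)
  →1  (λ.λ.λ.0 1) ((λ.λ.0 1) (λ.(λ.λ.λ.0 1) 0))
  →2  λ.λ.0 1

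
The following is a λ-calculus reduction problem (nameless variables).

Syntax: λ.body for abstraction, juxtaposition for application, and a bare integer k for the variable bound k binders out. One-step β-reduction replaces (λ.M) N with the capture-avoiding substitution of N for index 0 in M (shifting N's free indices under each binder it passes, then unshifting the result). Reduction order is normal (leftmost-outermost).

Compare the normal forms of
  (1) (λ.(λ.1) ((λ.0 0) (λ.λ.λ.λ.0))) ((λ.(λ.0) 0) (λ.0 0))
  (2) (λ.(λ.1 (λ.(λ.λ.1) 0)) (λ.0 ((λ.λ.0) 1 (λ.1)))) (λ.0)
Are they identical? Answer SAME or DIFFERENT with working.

Answer: DIFFERENT — A ⇓ λ.0 0, B ⇓ λ.λ.1

Derivation:
Term A:
  start: (λ.(λ.1) ((λ.0 0) (λ.λ.λ.λ.0))) ((λ.(λ.0) 0) (λ.0 0))
  [1] (λ.(λ.(λ.0) 0) (λ.0 0)) ((λ.0 0) (λ.λ.λ.λ.0))
  [2] (λ.(λ.0) 0) (λ.0 0)
  [3] (λ.0) (λ.0 0)
  [4] λ.0 0

Term B:
  start: (λ.(λ.1 (λ.(λ.λ.1) 0)) (λ.0 ((λ.λ.0) 1 (λ.1)))) (λ.0)
  [1] (λ.(λ.0) (λ.(λ.λ.1) 0)) (λ.0 ((λ.λ.0) (λ.0) (λ.1)))
  [2] (λ.0) (λ.(λ.λ.1) 0)
  [3] λ.(λ.λ.1) 0
  [4] λ.λ.1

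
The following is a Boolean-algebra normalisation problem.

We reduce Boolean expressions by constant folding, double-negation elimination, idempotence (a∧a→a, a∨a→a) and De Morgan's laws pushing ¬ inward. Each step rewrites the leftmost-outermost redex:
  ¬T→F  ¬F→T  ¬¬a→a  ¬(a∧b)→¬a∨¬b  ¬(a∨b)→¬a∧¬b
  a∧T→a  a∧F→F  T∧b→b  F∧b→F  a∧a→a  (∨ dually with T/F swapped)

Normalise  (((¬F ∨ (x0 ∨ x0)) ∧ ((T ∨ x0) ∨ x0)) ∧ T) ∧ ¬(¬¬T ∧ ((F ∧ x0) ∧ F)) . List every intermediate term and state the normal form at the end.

  start: (((¬F ∨ (x0 ∨ x0)) ∧ ((T ∨ x0) ∨ x0)) ∧ T) ∧ ¬(¬¬T ∧ ((F ∧ x0) ∧ F))
  [1] ((¬F ∨ (x0 ∨ x0)) ∧ ((T ∨ x0) ∨ x0)) ∧ ¬(¬¬T ∧ ((F ∧ x0) ∧ F))
  [2] ((T ∨ (x0 ∨ x0)) ∧ ((T ∨ x0) ∨ x0)) ∧ ¬(¬¬T ∧ ((F ∧ x0) ∧ F))
  [3] (T ∧ ((T ∨ x0) ∨ x0)) ∧ ¬(¬¬T ∧ ((F ∧ x0) ∧ F))
  [4] ((T ∨ x0) ∨ x0) ∧ ¬(¬¬T ∧ ((F ∧ x0) ∧ F))
  [5] (T ∨ x0) ∧ ¬(¬¬T ∧ ((F ∧ x0) ∧ F))
  [6] T ∧ ¬(¬¬T ∧ ((F ∧ x0) ∧ F))
  [7] ¬(¬¬T ∧ ((F ∧ x0) ∧ F))
  [8] ¬¬¬T ∨ ¬((F ∧ x0) ∧ F)
  [9] ¬T ∨ ¬((F ∧ x0) ∧ F)
  [10] F ∨ ¬((F ∧ x0) ∧ F)
  [11] ¬((F ∧ x0) ∧ F)
  [12] ¬(F ∧ x0) ∨ ¬F
  [13] (¬F ∨ ¬x0) ∨ ¬F
  [14] (T ∨ ¬x0) ∨ ¬F
  [15] T ∨ ¬F
  [16] T

Answer: normal form = T  (in 16 steps)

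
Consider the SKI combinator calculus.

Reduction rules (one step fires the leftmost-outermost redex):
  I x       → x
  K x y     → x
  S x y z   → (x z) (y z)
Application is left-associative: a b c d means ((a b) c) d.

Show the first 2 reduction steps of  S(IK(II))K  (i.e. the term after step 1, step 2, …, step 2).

  start: S(IK(II))K
  →1  S(K(II))K
  →2  S(KI)K

Answer: after 2 steps: S(KI)K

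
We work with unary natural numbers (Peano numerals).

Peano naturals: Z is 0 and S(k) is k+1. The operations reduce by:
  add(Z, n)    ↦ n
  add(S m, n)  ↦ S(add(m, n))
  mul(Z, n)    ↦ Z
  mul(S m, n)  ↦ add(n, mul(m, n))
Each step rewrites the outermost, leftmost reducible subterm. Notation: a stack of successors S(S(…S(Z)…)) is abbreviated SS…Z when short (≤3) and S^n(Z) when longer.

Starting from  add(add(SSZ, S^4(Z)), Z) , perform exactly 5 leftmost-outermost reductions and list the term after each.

Answer: after 5 steps: S(S(add(S^4(Z), Z)))

Derivation:
  start: add(add(SSZ, S^4(Z)), Z)
  [1] add(S(add(SZ, S^4(Z))), Z)
  [2] S(add(add(SZ, S^4(Z)), Z))
  [3] S(add(S(add(Z, S^4(Z))), Z))
  [4] S(S(add(add(Z, S^4(Z)), Z)))
  [5] S(S(add(S^4(Z), Z)))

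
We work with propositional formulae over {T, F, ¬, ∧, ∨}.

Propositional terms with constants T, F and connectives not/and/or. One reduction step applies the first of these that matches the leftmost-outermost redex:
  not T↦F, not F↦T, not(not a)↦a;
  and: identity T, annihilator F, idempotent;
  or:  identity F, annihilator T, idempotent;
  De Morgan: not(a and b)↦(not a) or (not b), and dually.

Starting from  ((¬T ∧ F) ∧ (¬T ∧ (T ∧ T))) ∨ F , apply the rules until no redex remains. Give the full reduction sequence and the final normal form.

Answer: normal form = F  (in 3 steps)

Reduction:
  start: ((¬T ∧ F) ∧ (¬T ∧ (T ∧ T))) ∨ F
  step 1: (¬T ∧ F) ∧ (¬T ∧ (T ∧ T))
  step 2: F ∧ (¬T ∧ (T ∧ T))
  step 3: F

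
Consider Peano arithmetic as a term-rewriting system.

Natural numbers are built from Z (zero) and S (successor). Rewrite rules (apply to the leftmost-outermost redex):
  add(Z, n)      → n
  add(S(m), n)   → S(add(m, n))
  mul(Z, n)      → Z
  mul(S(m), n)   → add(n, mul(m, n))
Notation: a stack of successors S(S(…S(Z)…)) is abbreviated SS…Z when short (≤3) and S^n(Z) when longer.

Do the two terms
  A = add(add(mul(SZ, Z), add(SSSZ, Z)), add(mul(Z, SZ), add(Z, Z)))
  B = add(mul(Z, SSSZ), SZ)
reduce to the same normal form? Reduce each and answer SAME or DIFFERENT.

Answer: DIFFERENT — A ⇓ SSSZ, B ⇓ SZ

Working:
Term A:
  start: add(add(mul(SZ, Z), add(SSSZ, Z)), add(mul(Z, SZ), add(Z, Z)))
  step 1: add(add(add(Z, mul(Z, Z)), add(SSSZ, Z)), add(mul(Z, SZ), add(Z, Z)))
  step 2: add(add(mul(Z, Z), add(SSSZ, Z)), add(mul(Z, SZ), add(Z, Z)))
  step 3: add(add(Z, add(SSSZ, Z)), add(mul(Z, SZ), add(Z, Z)))
  step 4: add(add(SSSZ, Z), add(mul(Z, SZ), add(Z, Z)))
  step 5: add(S(add(SSZ, Z)), add(mul(Z, SZ), add(Z, Z)))
  step 6: S(add(add(SSZ, Z), add(mul(Z, SZ), add(Z, Z))))
  step 7: S(add(S(add(SZ, Z)), add(mul(Z, SZ), add(Z, Z))))
  step 8: S(S(add(add(SZ, Z), add(mul(Z, SZ), add(Z, Z)))))
  step 9: S(S(add(S(add(Z, Z)), add(mul(Z, SZ), add(Z, Z)))))
  step 10: S(S(S(add(add(Z, Z), add(mul(Z, SZ), add(Z, Z))))))
  step 11: S(S(S(add(Z, add(mul(Z, SZ), add(Z, Z))))))
  step 12: S(S(S(add(mul(Z, SZ), add(Z, Z)))))
  step 13: S(S(S(add(Z, add(Z, Z)))))
  step 14: S(S(S(add(Z, Z))))
  step 15: SSSZ

Term B:
  start: add(mul(Z, SSSZ), SZ)
  step 1: add(Z, SZ)
  step 2: SZ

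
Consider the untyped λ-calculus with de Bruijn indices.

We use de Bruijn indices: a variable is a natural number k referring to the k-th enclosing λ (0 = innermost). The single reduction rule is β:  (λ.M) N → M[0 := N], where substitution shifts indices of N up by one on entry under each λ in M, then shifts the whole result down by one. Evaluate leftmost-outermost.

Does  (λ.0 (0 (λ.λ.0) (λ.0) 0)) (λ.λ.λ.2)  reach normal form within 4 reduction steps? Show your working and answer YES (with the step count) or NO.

Answer: NO — after 4 steps the term is λ.λ.(λ.λ.λ.0) (λ.λ.λ.2), not yet normal

Derivation:
  start: (λ.0 (0 (λ.λ.0) (λ.0) 0)) (λ.λ.λ.2)
  [1] (λ.λ.λ.2) ((λ.λ.λ.2) (λ.λ.0) (λ.0) (λ.λ.λ.2))
  [2] λ.λ.(λ.λ.λ.2) (λ.λ.0) (λ.0) (λ.λ.λ.2)
  [3] λ.λ.(λ.λ.λ.λ.0) (λ.0) (λ.λ.λ.2)
  [4] λ.λ.(λ.λ.λ.0) (λ.λ.λ.2)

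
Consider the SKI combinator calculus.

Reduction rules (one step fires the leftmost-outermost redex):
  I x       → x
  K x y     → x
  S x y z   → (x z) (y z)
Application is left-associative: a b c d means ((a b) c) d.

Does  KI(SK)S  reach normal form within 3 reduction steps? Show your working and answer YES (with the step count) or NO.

Answer: YES — reaches normal form S in 2 ≤ 3 steps

Reduction:
  start: KI(SK)S
  [1] IS
  [2] S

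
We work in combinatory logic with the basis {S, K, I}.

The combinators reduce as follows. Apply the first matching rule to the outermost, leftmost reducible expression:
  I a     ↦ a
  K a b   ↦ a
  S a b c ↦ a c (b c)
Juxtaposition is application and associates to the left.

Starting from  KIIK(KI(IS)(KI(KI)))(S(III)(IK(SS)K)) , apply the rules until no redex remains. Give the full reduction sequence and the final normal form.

  start: KIIK(KI(IS)(KI(KI)))(S(III)(IK(SS)K))
  [1] IK(KI(IS)(KI(KI)))(S(III)(IK(SS)K))
  [2] K(KI(IS)(KI(KI)))(S(III)(IK(SS)K))
  [3] KI(IS)(KI(KI))
  [4] I(KI(KI))
  [5] KI(KI)
  [6] I

Answer: normal form = I  (in 6 steps)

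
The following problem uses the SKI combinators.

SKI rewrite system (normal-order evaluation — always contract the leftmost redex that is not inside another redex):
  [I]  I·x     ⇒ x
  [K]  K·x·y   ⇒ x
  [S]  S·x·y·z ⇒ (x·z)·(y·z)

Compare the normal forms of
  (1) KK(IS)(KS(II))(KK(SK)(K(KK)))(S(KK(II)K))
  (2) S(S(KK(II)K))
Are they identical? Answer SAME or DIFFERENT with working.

Answer: SAME — A ⇓ S(S(KK)), B ⇓ S(S(KK))

Reduction:
Term A:
  start: KK(IS)(KS(II))(KK(SK)(K(KK)))(S(KK(II)K))
  →1  K(KS(II))(KK(SK)(K(KK)))(S(KK(II)K))
  →2  KS(II)(S(KK(II)K))
  →3  S(S(KK(II)K))
  →4  S(S(KK))

Term B:
  start: S(S(KK(II)K))
  →1  S(S(KK))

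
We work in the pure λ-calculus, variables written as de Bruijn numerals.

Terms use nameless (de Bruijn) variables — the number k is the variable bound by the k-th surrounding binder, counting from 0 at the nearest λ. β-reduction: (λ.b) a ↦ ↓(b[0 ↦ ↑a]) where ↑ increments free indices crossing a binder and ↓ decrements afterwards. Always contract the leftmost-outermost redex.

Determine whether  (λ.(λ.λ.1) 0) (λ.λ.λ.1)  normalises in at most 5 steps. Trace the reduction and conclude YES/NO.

  start: (λ.(λ.λ.1) 0) (λ.λ.λ.1)
  step 1: (λ.λ.1) (λ.λ.λ.1)
  step 2: λ.λ.λ.λ.1

Answer: YES — reaches normal form λ.λ.λ.λ.1 in 2 ≤ 5 steps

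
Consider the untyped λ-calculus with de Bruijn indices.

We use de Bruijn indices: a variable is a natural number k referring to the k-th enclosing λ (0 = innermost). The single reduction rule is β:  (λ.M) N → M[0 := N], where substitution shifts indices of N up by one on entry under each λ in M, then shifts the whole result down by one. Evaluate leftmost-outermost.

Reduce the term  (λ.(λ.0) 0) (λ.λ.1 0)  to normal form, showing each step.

  start: (λ.(λ.0) 0) (λ.λ.1 0)
  [1] (λ.0) (λ.λ.1 0)
  [2] λ.λ.1 0

Answer: normal form = λ.λ.1 0  (in 2 steps)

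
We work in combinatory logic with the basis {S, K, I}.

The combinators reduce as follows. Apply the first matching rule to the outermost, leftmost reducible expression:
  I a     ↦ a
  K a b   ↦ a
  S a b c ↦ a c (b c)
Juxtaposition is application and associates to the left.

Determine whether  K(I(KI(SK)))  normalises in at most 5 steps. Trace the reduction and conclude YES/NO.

Answer: YES — reaches normal form KI in 2 ≤ 5 steps

Reduction:
  start: K(I(KI(SK)))
  →1  K(KI(SK))
  →2  KI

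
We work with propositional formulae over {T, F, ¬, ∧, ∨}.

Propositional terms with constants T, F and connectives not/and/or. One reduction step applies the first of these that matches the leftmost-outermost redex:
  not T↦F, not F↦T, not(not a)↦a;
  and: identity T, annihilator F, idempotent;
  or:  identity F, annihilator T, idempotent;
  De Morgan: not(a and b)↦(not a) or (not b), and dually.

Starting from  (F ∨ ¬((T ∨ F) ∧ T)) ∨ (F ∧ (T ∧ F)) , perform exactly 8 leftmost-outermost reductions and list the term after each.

Answer: after 8 steps: F ∧ (T ∧ F)

Derivation:
  start: (F ∨ ¬((T ∨ F) ∧ T)) ∨ (F ∧ (T ∧ F))
  [1] ¬((T ∨ F) ∧ T) ∨ (F ∧ (T ∧ F))
  [2] (¬(T ∨ F) ∨ ¬T) ∨ (F ∧ (T ∧ F))
  [3] ((¬T ∧ ¬F) ∨ ¬T) ∨ (F ∧ (T ∧ F))
  [4] ((F ∧ ¬F) ∨ ¬T) ∨ (F ∧ (T ∧ F))
  [5] (F ∨ ¬T) ∨ (F ∧ (T ∧ F))
  [6] ¬T ∨ (F ∧ (T ∧ F))
  [7] F ∨ (F ∧ (T ∧ F))
  [8] F ∧ (T ∧ F)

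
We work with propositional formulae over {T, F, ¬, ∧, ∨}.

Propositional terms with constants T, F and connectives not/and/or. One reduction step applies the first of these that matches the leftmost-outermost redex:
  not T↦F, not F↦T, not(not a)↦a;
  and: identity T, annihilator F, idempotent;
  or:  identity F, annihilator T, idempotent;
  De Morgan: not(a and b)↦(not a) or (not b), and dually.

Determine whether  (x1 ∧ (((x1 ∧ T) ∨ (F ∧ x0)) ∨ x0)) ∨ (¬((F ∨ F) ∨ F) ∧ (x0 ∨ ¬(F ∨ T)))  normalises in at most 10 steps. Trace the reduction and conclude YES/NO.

Answer: NO — after 10 steps the term is (x1 ∧ (x1 ∨ x0)) ∨ (x0 ∨ (¬F ∧ ¬T)), not yet normal

Derivation:
  start: (x1 ∧ (((x1 ∧ T) ∨ (F ∧ x0)) ∨ x0)) ∨ (¬((F ∨ F) ∨ F) ∧ (x0 ∨ ¬(F ∨ T)))
  step 1: (x1 ∧ ((x1 ∨ (F ∧ x0)) ∨ x0)) ∨ (¬((F ∨ F) ∨ F) ∧ (x0 ∨ ¬(F ∨ T)))
  step 2: (x1 ∧ ((x1 ∨ F) ∨ x0)) ∨ (¬((F ∨ F) ∨ F) ∧ (x0 ∨ ¬(F ∨ T)))
  step 3: (x1 ∧ (x1 ∨ x0)) ∨ (¬((F ∨ F) ∨ F) ∧ (x0 ∨ ¬(F ∨ T)))
  step 4: (x1 ∧ (x1 ∨ x0)) ∨ ((¬(F ∨ F) ∧ ¬F) ∧ (x0 ∨ ¬(F ∨ T)))
  step 5: (x1 ∧ (x1 ∨ x0)) ∨ (((¬F ∧ ¬F) ∧ ¬F) ∧ (x0 ∨ ¬(F ∨ T)))
  step 6: (x1 ∧ (x1 ∨ x0)) ∨ ((¬F ∧ ¬F) ∧ (x0 ∨ ¬(F ∨ T)))
  step 7: (x1 ∧ (x1 ∨ x0)) ∨ (¬F ∧ (x0 ∨ ¬(F ∨ T)))
  step 8: (x1 ∧ (x1 ∨ x0)) ∨ (T ∧ (x0 ∨ ¬(F ∨ T)))
  step 9: (x1 ∧ (x1 ∨ x0)) ∨ (x0 ∨ ¬(F ∨ T))
  step 10: (x1 ∧ (x1 ∨ x0)) ∨ (x0 ∨ (¬F ∧ ¬T))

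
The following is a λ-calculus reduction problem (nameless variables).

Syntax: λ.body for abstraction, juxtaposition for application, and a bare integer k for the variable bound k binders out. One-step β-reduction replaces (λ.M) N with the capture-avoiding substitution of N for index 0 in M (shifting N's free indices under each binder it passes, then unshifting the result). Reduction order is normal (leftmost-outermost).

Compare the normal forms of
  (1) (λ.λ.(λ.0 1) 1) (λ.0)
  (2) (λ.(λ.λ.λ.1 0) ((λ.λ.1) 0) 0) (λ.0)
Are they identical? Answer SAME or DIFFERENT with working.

Answer: SAME — A ⇓ λ.0, B ⇓ λ.0

Derivation:
Term A:
  start: (λ.λ.(λ.0 1) 1) (λ.0)
  step 1: λ.(λ.0 1) (λ.0)
  step 2: λ.(λ.0) 0
  step 3: λ.0

Term B:
  start: (λ.(λ.λ.λ.1 0) ((λ.λ.1) 0) 0) (λ.0)
  step 1: (λ.λ.λ.1 0) ((λ.λ.1) (λ.0)) (λ.0)
  step 2: (λ.λ.1 0) (λ.0)
  step 3: λ.(λ.0) 0
  step 4: λ.0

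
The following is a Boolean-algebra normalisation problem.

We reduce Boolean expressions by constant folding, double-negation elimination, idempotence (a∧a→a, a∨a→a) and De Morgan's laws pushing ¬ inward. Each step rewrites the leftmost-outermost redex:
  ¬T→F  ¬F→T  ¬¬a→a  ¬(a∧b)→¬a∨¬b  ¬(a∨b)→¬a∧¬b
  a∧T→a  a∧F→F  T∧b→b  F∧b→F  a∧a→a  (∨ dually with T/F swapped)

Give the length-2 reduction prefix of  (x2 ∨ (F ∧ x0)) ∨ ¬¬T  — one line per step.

  start: (x2 ∨ (F ∧ x0)) ∨ ¬¬T
  →1  (x2 ∨ F) ∨ ¬¬T
  →2  x2 ∨ ¬¬T

Answer: after 2 steps: x2 ∨ ¬¬T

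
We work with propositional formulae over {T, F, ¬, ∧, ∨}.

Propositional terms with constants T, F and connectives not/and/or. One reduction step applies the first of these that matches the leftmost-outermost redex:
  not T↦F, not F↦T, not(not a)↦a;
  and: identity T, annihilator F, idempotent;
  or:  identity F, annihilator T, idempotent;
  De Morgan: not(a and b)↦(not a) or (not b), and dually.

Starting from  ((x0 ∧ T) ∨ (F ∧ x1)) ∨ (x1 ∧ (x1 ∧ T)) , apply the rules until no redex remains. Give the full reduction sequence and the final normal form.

Answer: normal form = x0 ∨ x1  (in 5 steps)

Working:
  start: ((x0 ∧ T) ∨ (F ∧ x1)) ∨ (x1 ∧ (x1 ∧ T))
  step 1: (x0 ∨ (F ∧ x1)) ∨ (x1 ∧ (x1 ∧ T))
  step 2: (x0 ∨ F) ∨ (x1 ∧ (x1 ∧ T))
  step 3: x0 ∨ (x1 ∧ (x1 ∧ T))
  step 4: x0 ∨ (x1 ∧ x1)
  step 5: x0 ∨ x1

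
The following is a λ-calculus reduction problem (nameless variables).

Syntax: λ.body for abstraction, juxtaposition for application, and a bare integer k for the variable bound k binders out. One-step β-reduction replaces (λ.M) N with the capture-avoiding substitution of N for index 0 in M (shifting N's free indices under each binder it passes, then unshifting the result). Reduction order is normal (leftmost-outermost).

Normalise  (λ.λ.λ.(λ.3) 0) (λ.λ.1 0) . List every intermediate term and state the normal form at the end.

  start: (λ.λ.λ.(λ.3) 0) (λ.λ.1 0)
  step 1: λ.λ.(λ.λ.λ.1 0) 0
  step 2: λ.λ.λ.λ.1 0

Answer: normal form = λ.λ.λ.λ.1 0  (in 2 steps)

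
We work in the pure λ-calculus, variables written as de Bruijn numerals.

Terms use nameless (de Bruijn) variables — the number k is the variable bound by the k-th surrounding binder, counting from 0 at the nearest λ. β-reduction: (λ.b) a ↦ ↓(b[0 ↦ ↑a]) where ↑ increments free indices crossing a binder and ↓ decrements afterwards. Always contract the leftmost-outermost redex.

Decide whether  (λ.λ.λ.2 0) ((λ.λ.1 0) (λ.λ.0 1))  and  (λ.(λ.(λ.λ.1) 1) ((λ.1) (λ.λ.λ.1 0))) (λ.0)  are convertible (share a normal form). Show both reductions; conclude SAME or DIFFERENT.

Term A:
  start: (λ.λ.λ.2 0) ((λ.λ.1 0) (λ.λ.0 1))
  step 1: λ.λ.(λ.λ.1 0) (λ.λ.0 1) 0
  step 2: λ.λ.(λ.(λ.λ.0 1) 0) 0
  step 3: λ.λ.(λ.λ.0 1) 0
  step 4: λ.λ.λ.0 1

Term B:
  start: (λ.(λ.(λ.λ.1) 1) ((λ.1) (λ.λ.λ.1 0))) (λ.0)
  step 1: (λ.(λ.λ.1) (λ.0)) ((λ.λ.0) (λ.λ.λ.1 0))
  step 2: (λ.λ.1) (λ.0)
  step 3: λ.λ.0

Answer: DIFFERENT — A ⇓ λ.λ.λ.0 1, B ⇓ λ.λ.0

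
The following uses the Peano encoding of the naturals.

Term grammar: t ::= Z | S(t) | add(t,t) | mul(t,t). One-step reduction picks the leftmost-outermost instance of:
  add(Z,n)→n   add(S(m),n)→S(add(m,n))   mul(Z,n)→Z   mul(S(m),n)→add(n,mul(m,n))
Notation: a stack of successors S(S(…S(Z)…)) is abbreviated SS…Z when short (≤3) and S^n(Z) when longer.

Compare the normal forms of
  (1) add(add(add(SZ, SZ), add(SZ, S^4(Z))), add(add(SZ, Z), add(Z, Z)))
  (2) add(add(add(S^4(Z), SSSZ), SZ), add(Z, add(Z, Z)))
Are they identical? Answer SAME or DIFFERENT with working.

Answer: SAME — A ⇓ S^8(Z), B ⇓ S^8(Z)

Reduction:
Term A:
  start: add(add(add(SZ, SZ), add(SZ, S^4(Z))), add(add(SZ, Z), add(Z, Z)))
  →1  add(add(S(add(Z, SZ)), add(SZ, S^4(Z))), add(add(SZ, Z), add(Z, Z)))
  →2  add(S(add(add(Z, SZ), add(SZ, S^4(Z)))), add(add(SZ, Z), add(Z, Z)))
  →3  S(add(add(add(Z, SZ), add(SZ, S^4(Z))), add(add(SZ, Z), add(Z, Z))))
  →4  S(add(add(SZ, add(SZ, S^4(Z))), add(add(SZ, Z), add(Z, Z))))
  →5  S(add(S(add(Z, add(SZ, S^4(Z)))), add(add(SZ, Z), add(Z, Z))))
  →6  S(S(add(add(Z, add(SZ, S^4(Z))), add(add(SZ, Z), add(Z, Z)))))
  →7  S(S(add(add(SZ, S^4(Z)), add(add(SZ, Z), add(Z, Z)))))
  →8  S(S(add(S(add(Z, S^4(Z))), add(add(SZ, Z), add(Z, Z)))))
  →9  S(S(S(add(add(Z, S^4(Z)), add(add(SZ, Z), add(Z, Z))))))
  →10  S(S(S(add(S^4(Z), add(add(SZ, Z), add(Z, Z))))))
  →11  S(S(S(S(add(SSSZ, add(add(SZ, Z), add(Z, Z)))))))
  →12  S(S(S(S(S(add(SSZ, add(add(SZ, Z), add(Z, Z))))))))
  →13  S(S(S(S(S(S(add(SZ, add(add(SZ, Z), add(Z, Z)))))))))
  →14  S(S(S(S(S(S(S(add(Z, add(add(SZ, Z), add(Z, Z))))))))))
  →15  S(S(S(S(S(S(S(add(add(SZ, Z), add(Z, Z)))))))))
  →16  S(S(S(S(S(S(S(add(S(add(Z, Z)), add(Z, Z)))))))))
  →17  S(S(S(S(S(S(S(S(add(add(Z, Z), add(Z, Z))))))))))
  →18  S(S(S(S(S(S(S(S(add(Z, add(Z, Z))))))))))
  →19  S(S(S(S(S(S(S(S(add(Z, Z)))))))))
  →20  S^8(Z)

Term B:
  start: add(add(add(S^4(Z), SSSZ), SZ), add(Z, add(Z, Z)))
  →1  add(add(S(add(SSSZ, SSSZ)), SZ), add(Z, add(Z, Z)))
  →2  add(S(add(add(SSSZ, SSSZ), SZ)), add(Z, add(Z, Z)))
  →3  S(add(add(add(SSSZ, SSSZ), SZ), add(Z, add(Z, Z))))
  →4  S(add(add(S(add(SSZ, SSSZ)), SZ), add(Z, add(Z, Z))))
  →5  S(add(S(add(add(SSZ, SSSZ), SZ)), add(Z, add(Z, Z))))
  →6  S(S(add(add(add(SSZ, SSSZ), SZ), add(Z, add(Z, Z)))))
  →7  S(S(add(add(S(add(SZ, SSSZ)), SZ), add(Z, add(Z, Z)))))
  →8  S(S(add(S(add(add(SZ, SSSZ), SZ)), add(Z, add(Z, Z)))))
  →9  S(S(S(add(add(add(SZ, SSSZ), SZ), add(Z, add(Z, Z))))))
  →10  S(S(S(add(add(S(add(Z, SSSZ)), SZ), add(Z, add(Z, Z))))))
  →11  S(S(S(add(S(add(add(Z, SSSZ), SZ)), add(Z, add(Z, Z))))))
  →12  S(S(S(S(add(add(add(Z, SSSZ), SZ), add(Z, add(Z, Z)))))))
  →13  S(S(S(S(add(add(SSSZ, SZ), add(Z, add(Z, Z)))))))
  →14  S(S(S(S(add(S(add(SSZ, SZ)), add(Z, add(Z, Z)))))))
  →15  S(S(S(S(S(add(add(SSZ, SZ), add(Z, add(Z, Z))))))))
  →16  S(S(S(S(S(add(S(add(SZ, SZ)), add(Z, add(Z, Z))))))))
  →17  S(S(S(S(S(S(add(add(SZ, SZ), add(Z, add(Z, Z)))))))))
  →18  S(S(S(S(S(S(add(S(add(Z, SZ)), add(Z, add(Z, Z)))))))))
  →19  S(S(S(S(S(S(S(add(add(Z, SZ), add(Z, add(Z, Z))))))))))
  →20  S(S(S(S(S(S(S(add(SZ, add(Z, add(Z, Z))))))))))
  →21  S(S(S(S(S(S(S(S(add(Z, add(Z, add(Z, Z)))))))))))
  →22  S(S(S(S(S(S(S(S(add(Z, add(Z, Z))))))))))
  →23  S(S(S(S(S(S(S(S(add(Z, Z)))))))))
  →24  S^8(Z)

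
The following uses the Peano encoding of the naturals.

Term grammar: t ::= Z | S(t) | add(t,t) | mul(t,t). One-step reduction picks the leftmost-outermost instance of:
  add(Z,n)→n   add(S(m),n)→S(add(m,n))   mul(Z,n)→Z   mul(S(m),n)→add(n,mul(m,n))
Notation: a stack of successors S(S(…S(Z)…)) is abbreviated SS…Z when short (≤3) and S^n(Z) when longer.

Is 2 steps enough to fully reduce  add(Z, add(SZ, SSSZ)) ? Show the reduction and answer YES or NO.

  start: add(Z, add(SZ, SSSZ))
  [1] add(SZ, SSSZ)
  [2] S(add(Z, SSSZ))

Answer: NO — after 2 steps the term is S(add(Z, SSSZ)), not yet normal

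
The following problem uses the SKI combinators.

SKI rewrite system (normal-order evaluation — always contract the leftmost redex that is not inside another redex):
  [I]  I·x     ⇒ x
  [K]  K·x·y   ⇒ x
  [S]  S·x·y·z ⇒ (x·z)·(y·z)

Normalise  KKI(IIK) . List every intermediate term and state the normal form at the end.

Answer: normal form = KK  (in 3 steps)

Working:
  start: KKI(IIK)
  [1] K(IIK)
  [2] K(IK)
  [3] KK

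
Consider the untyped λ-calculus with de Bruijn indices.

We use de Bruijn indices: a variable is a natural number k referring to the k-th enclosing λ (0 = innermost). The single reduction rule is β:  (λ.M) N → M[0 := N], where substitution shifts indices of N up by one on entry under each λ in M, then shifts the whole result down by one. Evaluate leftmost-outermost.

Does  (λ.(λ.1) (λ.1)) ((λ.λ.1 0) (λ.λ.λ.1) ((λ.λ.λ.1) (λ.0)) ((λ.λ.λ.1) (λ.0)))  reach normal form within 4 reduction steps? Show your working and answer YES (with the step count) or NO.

Answer: NO — after 4 steps the term is (λ.λ.λ.1) ((λ.λ.λ.1) (λ.0)) ((λ.λ.λ.1) (λ.0)), not yet normal

Working:
  start: (λ.(λ.1) (λ.1)) ((λ.λ.1 0) (λ.λ.λ.1) ((λ.λ.λ.1) (λ.0)) ((λ.λ.λ.1) (λ.0)))
  [1] (λ.(λ.λ.1 0) (λ.λ.λ.1) ((λ.λ.λ.1) (λ.0)) ((λ.λ.λ.1) (λ.0))) (λ.(λ.λ.1 0) (λ.λ.λ.1) ((λ.λ.λ.1) (λ.0)) ((λ.λ.λ.1) (λ.0)))
  [2] (λ.λ.1 0) (λ.λ.λ.1) ((λ.λ.λ.1) (λ.0)) ((λ.λ.λ.1) (λ.0))
  [3] (λ.(λ.λ.λ.1) 0) ((λ.λ.λ.1) (λ.0)) ((λ.λ.λ.1) (λ.0))
  [4] (λ.λ.λ.1) ((λ.λ.λ.1) (λ.0)) ((λ.λ.λ.1) (λ.0))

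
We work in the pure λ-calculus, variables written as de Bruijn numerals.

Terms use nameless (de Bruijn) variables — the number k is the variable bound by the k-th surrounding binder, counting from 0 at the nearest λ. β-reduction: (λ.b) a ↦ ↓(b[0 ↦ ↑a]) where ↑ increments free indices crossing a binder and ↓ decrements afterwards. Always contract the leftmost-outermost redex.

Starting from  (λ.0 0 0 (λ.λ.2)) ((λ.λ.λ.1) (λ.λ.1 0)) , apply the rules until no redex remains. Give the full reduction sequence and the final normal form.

Answer: normal form = λ.λ.λ.λ.λ.1  (in 7 steps)

Derivation:
  start: (λ.0 0 0 (λ.λ.2)) ((λ.λ.λ.1) (λ.λ.1 0))
  →1  (λ.λ.λ.1) (λ.λ.1 0) ((λ.λ.λ.1) (λ.λ.1 0)) ((λ.λ.λ.1) (λ.λ.1 0)) (λ.λ.(λ.λ.λ.1) (λ.λ.1 0))
  →2  (λ.λ.1) ((λ.λ.λ.1) (λ.λ.1 0)) ((λ.λ.λ.1) (λ.λ.1 0)) (λ.λ.(λ.λ.λ.1) (λ.λ.1 0))
  →3  (λ.(λ.λ.λ.1) (λ.λ.1 0)) ((λ.λ.λ.1) (λ.λ.1 0)) (λ.λ.(λ.λ.λ.1) (λ.λ.1 0))
  →4  (λ.λ.λ.1) (λ.λ.1 0) (λ.λ.(λ.λ.λ.1) (λ.λ.1 0))
  →5  (λ.λ.1) (λ.λ.(λ.λ.λ.1) (λ.λ.1 0))
  →6  λ.λ.λ.(λ.λ.λ.1) (λ.λ.1 0)
  →7  λ.λ.λ.λ.λ.1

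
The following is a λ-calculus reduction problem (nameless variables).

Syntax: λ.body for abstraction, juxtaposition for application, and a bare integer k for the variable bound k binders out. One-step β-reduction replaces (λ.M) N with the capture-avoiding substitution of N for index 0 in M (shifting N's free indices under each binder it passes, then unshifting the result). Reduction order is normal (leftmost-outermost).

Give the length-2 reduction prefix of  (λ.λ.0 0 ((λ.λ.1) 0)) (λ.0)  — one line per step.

Answer: after 2 steps: λ.0 0 (λ.1)

Derivation:
  start: (λ.λ.0 0 ((λ.λ.1) 0)) (λ.0)
  →1  λ.0 0 ((λ.λ.1) 0)
  →2  λ.0 0 (λ.1)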